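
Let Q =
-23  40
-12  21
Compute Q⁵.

tr Q = -2 and det Q = -3, so the characteristic polynomial is λ² − (-2)λ + (-3) with roots -3 and 1.
Eigenvectors give P = [[2, 5], [1, 3]] with P⁻¹ = [[3, -5], [-1, 2]], and Q = P·diag(-3, 1)·P⁻¹.
Then Q⁵ = P·diag(-243, 1)·P⁻¹ = [[-486, 5], [-243, 3]] · [[3, -5], [-1, 2]] = [[-1463, 2440], [-732, 1221]].

[[-1463, 2440], [-732, 1221]]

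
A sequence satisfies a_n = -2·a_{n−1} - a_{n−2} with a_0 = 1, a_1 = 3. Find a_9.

35

With companion matrix A = [[-2, -1], [1, 0]], [a_n, a_{n−1}]ᵀ = A·[a_{n−1}, a_{n−2}]ᵀ, so [a_9, a_8]ᵀ = A⁸·[a_1, a_0]ᵀ.
A⁸ = [[9, 8], [-8, -7]], giving [a_9, a_8]ᵀ = [[35], [-31]].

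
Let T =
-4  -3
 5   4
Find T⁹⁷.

T² = I (check: tr T = 0 and det T = -1), so T⁹⁷ = T since 97 is odd.

[[-4, -3], [5, 4]]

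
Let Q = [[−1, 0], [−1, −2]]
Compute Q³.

[[−1, 0], [−7, −8]]

tr Q = −3 and det Q = 2, so the characteristic polynomial is λ² − (−3)λ + (2) with roots −1 and −2.
Eigenvectors give P = [[−1, 0], [1, 1]] with P⁻¹ = [[−1, 0], [1, 1]], and Q = P·diag(−1, −2)·P⁻¹.
Then Q³ = P·diag(−1, −8)·P⁻¹ = [[1, 0], [−1, −8]] · [[−1, 0], [1, 1]] = [[−1, 0], [−7, −8]].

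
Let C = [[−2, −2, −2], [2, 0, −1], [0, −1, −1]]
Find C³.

[[12, −8, −14], [2, 11, 14], [6, 2, 1]]

C² = [[0, 6, 8], [−4, −3, −3], [−2, 1, 2]]
C³ = [[12, −8, −14], [2, 11, 14], [6, 2, 1]]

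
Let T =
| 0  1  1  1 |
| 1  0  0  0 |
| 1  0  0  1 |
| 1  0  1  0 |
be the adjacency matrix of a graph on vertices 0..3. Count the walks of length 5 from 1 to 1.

2

The number of length-5 walks from vertex 1 to vertex 1 is entry (1,1) of T⁵, where T is the adjacency matrix.
T² = [[3, 0, 1, 1], [0, 1, 1, 1], [1, 1, 2, 1], [1, 1, 1, 2]]
T³ = [[2, 3, 4, 4], [3, 0, 1, 1], [4, 1, 2, 3], [4, 1, 3, 2]]
T⁴ = [[11, 2, 6, 6], [2, 3, 4, 4], [6, 4, 7, 6], [6, 4, 6, 7]]
T⁵ = [[14, 11, 17, 17], [11, 2, 6, 6], [17, 6, 12, 13], [17, 6, 13, 12]]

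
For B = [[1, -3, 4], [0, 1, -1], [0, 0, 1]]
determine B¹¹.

B = I + N where N = [[0, -3, 4], [0, 0, -1], [0, 0, 0]] is strictly upper-triangular, so N³ = 0.
(I + N)¹¹ = I + 11·N + 55·N² = [[1, -33, 209], [0, 1, -11], [0, 0, 1]].

[[1, -33, 209], [0, 1, -11], [0, 0, 1]]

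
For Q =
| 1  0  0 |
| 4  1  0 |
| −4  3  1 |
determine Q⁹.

[[1, 0, 0], [36, 1, 0], [396, 27, 1]]

Q = I + N where N = [[0, 0, 0], [4, 0, 0], [−4, 3, 0]] is strictly lower-triangular, so N³ = 0.
(I + N)⁹ = I + 9·N + 36·N² = [[1, 0, 0], [36, 1, 0], [396, 27, 1]].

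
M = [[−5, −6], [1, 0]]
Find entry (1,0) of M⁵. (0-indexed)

211

tr M = −5 and det M = 6, so the characteristic polynomial is λ² − (−5)λ + (6) with roots −2 and −3.
Eigenvectors give P = [[−2, −3], [1, 1]] with P⁻¹ = [[1, 3], [−1, −2]], and M = P·diag(−2, −3)·P⁻¹.
Then M⁵ = P·diag(−32, −243)·P⁻¹ = [[64, 729], [−32, −243]] · [[1, 3], [−1, −2]] = [[−665, −1266], [211, 390]].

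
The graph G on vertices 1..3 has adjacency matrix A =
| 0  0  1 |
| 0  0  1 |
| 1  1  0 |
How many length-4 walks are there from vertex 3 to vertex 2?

0

The number of length-4 walks from vertex 3 to vertex 2 is entry (3,2) of A⁴, where A is the adjacency matrix.
A² = [[1, 1, 0], [1, 1, 0], [0, 0, 2]]
A³ = [[0, 0, 2], [0, 0, 2], [2, 2, 0]]
A⁴ = [[2, 2, 0], [2, 2, 0], [0, 0, 4]]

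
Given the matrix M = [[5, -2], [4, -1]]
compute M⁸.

tr M = 4 and det M = 3, so the characteristic polynomial is λ² − (4)λ + (3) with roots 1 and 3.
Eigenvectors give P = [[1, -1], [2, -1]] with P⁻¹ = [[-1, 1], [-2, 1]], and M = P·diag(1, 3)·P⁻¹.
Then M⁸ = P·diag(1, 6561)·P⁻¹ = [[1, -6561], [2, -6561]] · [[-1, 1], [-2, 1]] = [[13121, -6560], [13120, -6559]].

[[13121, -6560], [13120, -6559]]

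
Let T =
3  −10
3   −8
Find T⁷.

tr T = −5 and det T = 6, so the characteristic polynomial is λ² − (−5)λ + (6) with roots −2 and −3.
Eigenvectors give P = [[2, −5], [1, −3]] with P⁻¹ = [[3, −5], [1, −2]], and T = P·diag(−2, −3)·P⁻¹.
Then T⁷ = P·diag(−128, −2187)·P⁻¹ = [[−256, 10935], [−128, 6561]] · [[3, −5], [1, −2]] = [[10167, −20590], [6177, −12482]].

[[10167, −20590], [6177, −12482]]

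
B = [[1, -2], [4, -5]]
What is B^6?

[[-727, 728], [-1456, 1457]]

tr B = -4 and det B = 3, so the characteristic polynomial is λ² − (-4)λ + (3) with roots -3 and -1.
Eigenvectors give P = [[-1, 1], [-2, 1]] with P⁻¹ = [[1, -1], [2, -1]], and B = P·diag(-3, -1)·P⁻¹.
Then B^6 = P·diag(729, 1)·P⁻¹ = [[-729, 1], [-1458, 1]] · [[1, -1], [2, -1]] = [[-727, 728], [-1456, 1457]].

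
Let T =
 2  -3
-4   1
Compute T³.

T² = [[16, -9], [-12, 13]]
T³ = [[68, -57], [-76, 49]]

[[68, -57], [-76, 49]]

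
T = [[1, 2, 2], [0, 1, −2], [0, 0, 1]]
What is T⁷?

[[1, 14, −70], [0, 1, −14], [0, 0, 1]]

T = I + N where N = [[0, 2, 2], [0, 0, −2], [0, 0, 0]] is strictly upper-triangular, so N³ = 0.
(I + N)⁷ = I + 7·N + 21·N² = [[1, 14, −70], [0, 1, −14], [0, 0, 1]].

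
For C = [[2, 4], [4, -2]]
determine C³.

C² = [[20, 0], [0, 20]]
C³ = [[40, 80], [80, -40]]

[[40, 80], [80, -40]]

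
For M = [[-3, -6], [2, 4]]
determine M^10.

[[-3, -6], [2, 4]]

M² = M (a projection; rank 1, trace 1), so M^10 = M.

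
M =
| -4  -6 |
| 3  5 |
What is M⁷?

[[-130, -258], [129, 257]]

tr M = 1 and det M = -2, so the characteristic polynomial is λ² − (1)λ + (-2) with roots 2 and -1.
Eigenvectors give P = [[-1, 2], [1, -1]] with P⁻¹ = [[1, 2], [1, 1]], and M = P·diag(2, -1)·P⁻¹.
Then M⁷ = P·diag(128, -1)·P⁻¹ = [[-128, -2], [128, 1]] · [[1, 2], [1, 1]] = [[-130, -258], [129, 257]].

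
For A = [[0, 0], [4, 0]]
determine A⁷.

[[0, 0], [0, 0]]

A is strictly triangular, hence nilpotent: A² = 0, so A⁷ = 0.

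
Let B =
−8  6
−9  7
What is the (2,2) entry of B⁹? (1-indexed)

tr B = −1 and det B = −2, so the characteristic polynomial is λ² − (−1)λ + (−2) with roots 1 and −2.
Eigenvectors give P = [[−2, −1], [−3, −1]] with P⁻¹ = [[1, −1], [−3, 2]], and B = P·diag(1, −2)·P⁻¹.
Then B⁹ = P·diag(1, −512)·P⁻¹ = [[−2, 512], [−3, 512]] · [[1, −1], [−3, 2]] = [[−1538, 1026], [−1539, 1027]].

1027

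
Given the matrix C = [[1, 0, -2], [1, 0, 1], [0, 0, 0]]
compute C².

[[1, 0, -2], [1, 0, -2], [0, 0, 0]]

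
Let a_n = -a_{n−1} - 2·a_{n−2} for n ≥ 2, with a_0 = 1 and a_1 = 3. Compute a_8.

With companion matrix M = [[-1, -2], [1, 0]], [a_n, a_{n−1}]ᵀ = M·[a_{n−1}, a_{n−2}]ᵀ, so [a_8, a_7]ᵀ = M⁷·[a_1, a_0]ᵀ.
M⁷ = [[3, -14], [7, 10]], giving [a_8, a_7]ᵀ = [[-5], [31]].

-5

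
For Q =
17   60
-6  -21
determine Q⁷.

[[19673, 65580], [-6558, -21861]]

tr Q = -4 and det Q = 3, so the characteristic polynomial is λ² − (-4)λ + (3) with roots -1 and -3.
Eigenvectors give P = [[10, 3], [-3, -1]] with P⁻¹ = [[1, 3], [-3, -10]], and Q = P·diag(-1, -3)·P⁻¹.
Then Q⁷ = P·diag(-1, -2187)·P⁻¹ = [[-10, -6561], [3, 2187]] · [[1, 3], [-3, -10]] = [[19673, 65580], [-6558, -21861]].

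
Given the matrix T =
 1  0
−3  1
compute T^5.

[[1, 0], [−15, 1]]

T = I + N where N = [[0, 0], [−3, 0]] is strictly lower-triangular, so N^2 = 0.
(I + N)^5 = I + 5·N = [[1, 0], [−15, 1]].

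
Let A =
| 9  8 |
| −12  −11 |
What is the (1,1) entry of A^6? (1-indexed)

−1455

tr A = −2 and det A = −3, so the characteristic polynomial is λ² − (−2)λ + (−3) with roots 1 and −3.
Eigenvectors give P = [[−1, −2], [1, 3]] with P⁻¹ = [[−3, −2], [1, 1]], and A = P·diag(1, −3)·P⁻¹.
Then A^6 = P·diag(1, 729)·P⁻¹ = [[−1, −1458], [1, 2187]] · [[−3, −2], [1, 1]] = [[−1455, −1456], [2184, 2185]].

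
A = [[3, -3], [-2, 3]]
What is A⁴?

A² = [[15, -18], [-12, 15]]
A³ = [[81, -99], [-66, 81]]
A⁴ = [[441, -540], [-360, 441]]

[[441, -540], [-360, 441]]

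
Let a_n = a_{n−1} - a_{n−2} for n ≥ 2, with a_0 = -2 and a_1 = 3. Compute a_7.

With companion matrix B = [[1, -1], [1, 0]], [a_n, a_{n−1}]ᵀ = B·[a_{n−1}, a_{n−2}]ᵀ, so [a_7, a_6]ᵀ = B⁶·[a_1, a_0]ᵀ.
B⁶ = [[1, 0], [0, 1]], giving [a_7, a_6]ᵀ = [[3], [-2]].

3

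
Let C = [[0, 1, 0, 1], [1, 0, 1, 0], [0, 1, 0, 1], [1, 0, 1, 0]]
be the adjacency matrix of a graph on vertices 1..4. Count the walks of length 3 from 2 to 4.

The number of length-3 walks from vertex 2 to vertex 4 is entry (2,4) of C³, where C is the adjacency matrix.
C² = [[2, 0, 2, 0], [0, 2, 0, 2], [2, 0, 2, 0], [0, 2, 0, 2]]
C³ = [[0, 4, 0, 4], [4, 0, 4, 0], [0, 4, 0, 4], [4, 0, 4, 0]]

0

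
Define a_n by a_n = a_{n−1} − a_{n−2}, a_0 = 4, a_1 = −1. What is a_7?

With companion matrix B = [[1, −1], [1, 0]], [a_n, a_{n−1}]ᵀ = B·[a_{n−1}, a_{n−2}]ᵀ, so [a_7, a_6]ᵀ = B⁶·[a_1, a_0]ᵀ.
B⁶ = [[1, 0], [0, 1]], giving [a_7, a_6]ᵀ = [[−1], [4]].

−1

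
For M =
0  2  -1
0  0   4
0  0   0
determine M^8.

M is strictly triangular, hence nilpotent: M^3 = 0, so M^8 = 0.

[[0, 0, 0], [0, 0, 0], [0, 0, 0]]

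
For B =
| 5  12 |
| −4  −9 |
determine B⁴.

tr B = −4 and det B = 3, so the characteristic polynomial is λ² − (−4)λ + (3) with roots −1 and −3.
Eigenvectors give P = [[−2, −3], [1, 2]] with P⁻¹ = [[−2, −3], [1, 2]], and B = P·diag(−1, −3)·P⁻¹.
Then B⁴ = P·diag(1, 81)·P⁻¹ = [[−2, −243], [1, 162]] · [[−2, −3], [1, 2]] = [[−239, −480], [160, 321]].

[[−239, −480], [160, 321]]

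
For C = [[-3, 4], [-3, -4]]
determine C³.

C² = [[-3, -28], [21, 4]]
C³ = [[93, 100], [-75, 68]]

[[93, 100], [-75, 68]]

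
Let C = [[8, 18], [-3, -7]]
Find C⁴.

tr C = 1 and det C = -2, so the characteristic polynomial is λ² − (1)λ + (-2) with roots 2 and -1.
Eigenvectors give P = [[-3, -2], [1, 1]] with P⁻¹ = [[-1, -2], [1, 3]], and C = P·diag(2, -1)·P⁻¹.
Then C⁴ = P·diag(16, 1)·P⁻¹ = [[-48, -2], [16, 1]] · [[-1, -2], [1, 3]] = [[46, 90], [-15, -29]].

[[46, 90], [-15, -29]]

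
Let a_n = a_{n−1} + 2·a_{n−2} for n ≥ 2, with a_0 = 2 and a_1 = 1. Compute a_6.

65

With companion matrix T = [[1, 2], [1, 0]], [a_n, a_{n−1}]ᵀ = T·[a_{n−1}, a_{n−2}]ᵀ, so [a_6, a_5]ᵀ = T^5·[a_1, a_0]ᵀ.
T^5 = [[21, 22], [11, 10]], giving [a_6, a_5]ᵀ = [[65], [31]].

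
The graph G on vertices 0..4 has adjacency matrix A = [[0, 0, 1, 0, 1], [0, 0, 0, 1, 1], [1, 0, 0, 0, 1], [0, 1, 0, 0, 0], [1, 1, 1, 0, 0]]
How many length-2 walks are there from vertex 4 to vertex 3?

The number of length-2 walks from vertex 4 to vertex 3 is entry (4,3) of A^2, where A is the adjacency matrix.
A^2 = [[2, 1, 1, 0, 1], [1, 2, 1, 0, 0], [1, 1, 2, 0, 1], [0, 0, 0, 1, 1], [1, 0, 1, 1, 3]]

1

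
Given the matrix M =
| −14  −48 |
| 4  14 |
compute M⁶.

tr M = 0 and det M = −4, so the characteristic polynomial is λ² − (0)λ + (−4) with roots −2 and 2.
Eigenvectors give P = [[4, −3], [−1, 1]] with P⁻¹ = [[1, 3], [1, 4]], and M = P·diag(−2, 2)·P⁻¹.
Then M⁶ = P·diag(64, 64)·P⁻¹ = [[256, −192], [−64, 64]] · [[1, 3], [1, 4]] = [[64, 0], [0, 64]].

[[64, 0], [0, 64]]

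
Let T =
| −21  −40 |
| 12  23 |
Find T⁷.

tr T = 2 and det T = −3, so the characteristic polynomial is λ² − (2)λ + (−3) with roots 3 and −1.
Eigenvectors give P = [[−5, −2], [3, 1]] with P⁻¹ = [[1, 2], [−3, −5]], and T = P·diag(3, −1)·P⁻¹.
Then T⁷ = P·diag(2187, −1)·P⁻¹ = [[−10935, 2], [6561, −1]] · [[1, 2], [−3, −5]] = [[−10941, −21880], [6564, 13127]].

[[−10941, −21880], [6564, 13127]]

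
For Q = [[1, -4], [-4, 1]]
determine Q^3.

Q^2 = [[17, -8], [-8, 17]]
Q^3 = [[49, -76], [-76, 49]]

[[49, -76], [-76, 49]]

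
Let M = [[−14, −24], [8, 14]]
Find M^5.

tr M = 0 and det M = −4, so the characteristic polynomial is λ² − (0)λ + (−4) with roots 2 and −2.
Eigenvectors give P = [[−3, 2], [2, −1]] with P⁻¹ = [[1, 2], [2, 3]], and M = P·diag(2, −2)·P⁻¹.
Then M^5 = P·diag(32, −32)·P⁻¹ = [[−96, −64], [64, 32]] · [[1, 2], [2, 3]] = [[−224, −384], [128, 224]].

[[−224, −384], [128, 224]]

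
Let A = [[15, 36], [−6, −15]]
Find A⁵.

tr A = 0 and det A = −9, so the characteristic polynomial is λ² − (0)λ + (−9) with roots −3 and 3.
Eigenvectors give P = [[−2, −3], [1, 1]] with P⁻¹ = [[1, 3], [−1, −2]], and A = P·diag(−3, 3)·P⁻¹.
Then A⁵ = P·diag(−243, 243)·P⁻¹ = [[486, −729], [−243, 243]] · [[1, 3], [−1, −2]] = [[1215, 2916], [−486, −1215]].

[[1215, 2916], [−486, −1215]]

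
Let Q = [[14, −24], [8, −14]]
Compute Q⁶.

tr Q = 0 and det Q = −4, so the characteristic polynomial is λ² − (0)λ + (−4) with roots −2 and 2.
Eigenvectors give P = [[−3, 2], [−2, 1]] with P⁻¹ = [[1, −2], [2, −3]], and Q = P·diag(−2, 2)·P⁻¹.
Then Q⁶ = P·diag(64, 64)·P⁻¹ = [[−192, 128], [−128, 64]] · [[1, −2], [2, −3]] = [[64, 0], [0, 64]].

[[64, 0], [0, 64]]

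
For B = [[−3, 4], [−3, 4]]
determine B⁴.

[[−3, 4], [−3, 4]]

B² = B (a projection; rank 1, trace 1), so B⁴ = B.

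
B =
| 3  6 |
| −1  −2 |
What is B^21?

[[3, 6], [−1, −2]]

B² = B (a projection; rank 1, trace 1), so B^21 = B.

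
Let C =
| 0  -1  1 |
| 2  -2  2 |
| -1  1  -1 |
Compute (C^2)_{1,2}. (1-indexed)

3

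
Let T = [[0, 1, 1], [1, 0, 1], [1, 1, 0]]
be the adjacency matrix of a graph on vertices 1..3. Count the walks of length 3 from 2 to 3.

The number of length-3 walks from vertex 2 to vertex 3 is entry (2,3) of T^3, where T is the adjacency matrix.
T^2 = [[2, 1, 1], [1, 2, 1], [1, 1, 2]]
T^3 = [[2, 3, 3], [3, 2, 3], [3, 3, 2]]

3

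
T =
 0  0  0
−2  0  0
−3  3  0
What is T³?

T is strictly triangular, hence nilpotent: T³ = 0, so T³ = 0.

[[0, 0, 0], [0, 0, 0], [0, 0, 0]]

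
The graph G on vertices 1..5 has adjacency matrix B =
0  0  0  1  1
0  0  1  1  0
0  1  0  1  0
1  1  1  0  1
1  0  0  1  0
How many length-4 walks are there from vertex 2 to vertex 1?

7

The number of length-4 walks from vertex 2 to vertex 1 is entry (2,1) of B⁴, where B is the adjacency matrix.
B² = [[2, 1, 1, 1, 1], [1, 2, 1, 1, 1], [1, 1, 2, 1, 1], [1, 1, 1, 4, 1], [1, 1, 1, 1, 2]]
B³ = [[2, 2, 2, 5, 3], [2, 2, 3, 5, 2], [2, 3, 2, 5, 2], [5, 5, 5, 4, 5], [3, 2, 2, 5, 2]]
B⁴ = [[8, 7, 7, 9, 7], [7, 8, 7, 9, 7], [7, 7, 8, 9, 7], [9, 9, 9, 20, 9], [7, 7, 7, 9, 8]]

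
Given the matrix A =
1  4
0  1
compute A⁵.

[[1, 20], [0, 1]]

A = I + N where N = [[0, 4], [0, 0]] is strictly upper-triangular, so N² = 0.
(I + N)⁵ = I + 5·N = [[1, 20], [0, 1]].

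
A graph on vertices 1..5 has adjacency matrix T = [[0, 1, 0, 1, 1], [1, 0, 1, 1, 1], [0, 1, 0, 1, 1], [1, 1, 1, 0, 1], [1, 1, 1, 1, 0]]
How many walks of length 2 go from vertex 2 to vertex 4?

The number of length-2 walks from vertex 2 to vertex 4 is entry (2,4) of T^2, where T is the adjacency matrix.
T^2 = [[3, 2, 3, 2, 2], [2, 4, 2, 3, 3], [3, 2, 3, 2, 2], [2, 3, 2, 4, 3], [2, 3, 2, 3, 4]]

3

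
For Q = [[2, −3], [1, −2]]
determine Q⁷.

[[2, −3], [1, −2]]

Q² = I (check: tr Q = 0 and det Q = −1), so Q⁷ = Q since 7 is odd.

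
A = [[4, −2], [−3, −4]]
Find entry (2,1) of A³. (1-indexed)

A² = [[22, 0], [0, 22]]
A³ = [[88, −44], [−66, −88]]

−66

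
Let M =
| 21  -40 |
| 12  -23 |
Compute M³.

[[141, -280], [84, -167]]

tr M = -2 and det M = -3, so the characteristic polynomial is λ² − (-2)λ + (-3) with roots 1 and -3.
Eigenvectors give P = [[2, -5], [1, -3]] with P⁻¹ = [[3, -5], [1, -2]], and M = P·diag(1, -3)·P⁻¹.
Then M³ = P·diag(1, -27)·P⁻¹ = [[2, 135], [1, 81]] · [[3, -5], [1, -2]] = [[141, -280], [84, -167]].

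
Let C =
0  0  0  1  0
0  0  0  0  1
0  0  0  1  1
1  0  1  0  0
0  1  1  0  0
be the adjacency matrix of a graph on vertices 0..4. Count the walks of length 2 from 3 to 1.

0

The number of length-2 walks from vertex 3 to vertex 1 is entry (3,1) of C², where C is the adjacency matrix.
C² = [[1, 0, 1, 0, 0], [0, 1, 1, 0, 0], [1, 1, 2, 0, 0], [0, 0, 0, 2, 1], [0, 0, 0, 1, 2]]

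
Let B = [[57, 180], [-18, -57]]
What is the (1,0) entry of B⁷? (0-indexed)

tr B = 0 and det B = -9, so the characteristic polynomial is λ² − (0)λ + (-9) with roots -3 and 3.
Eigenvectors give P = [[-3, -10], [1, 3]] with P⁻¹ = [[3, 10], [-1, -3]], and B = P·diag(-3, 3)·P⁻¹.
Then B⁷ = P·diag(-2187, 2187)·P⁻¹ = [[6561, -21870], [-2187, 6561]] · [[3, 10], [-1, -3]] = [[41553, 131220], [-13122, -41553]].

-13122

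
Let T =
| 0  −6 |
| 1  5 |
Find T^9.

[[−37830, −115026], [19171, 58025]]

tr T = 5 and det T = 6, so the characteristic polynomial is λ² − (5)λ + (6) with roots 3 and 2.
Eigenvectors give P = [[−2, 3], [1, −1]] with P⁻¹ = [[1, 3], [1, 2]], and T = P·diag(3, 2)·P⁻¹.
Then T^9 = P·diag(19683, 512)·P⁻¹ = [[−39366, 1536], [19683, −512]] · [[1, 3], [1, 2]] = [[−37830, −115026], [19171, 58025]].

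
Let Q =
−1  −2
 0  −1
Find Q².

[[1, 4], [0, 1]]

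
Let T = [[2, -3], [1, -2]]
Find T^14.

T² = I (check: tr T = 0 and det T = -1), so T^14 = I since 14 is even.

[[1, 0], [0, 1]]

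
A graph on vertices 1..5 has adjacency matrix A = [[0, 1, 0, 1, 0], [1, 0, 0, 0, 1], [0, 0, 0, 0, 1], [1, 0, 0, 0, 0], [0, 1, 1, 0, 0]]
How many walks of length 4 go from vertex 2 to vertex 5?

0

The number of length-4 walks from vertex 2 to vertex 5 is entry (2,5) of A⁴, where A is the adjacency matrix.
A² = [[2, 0, 0, 0, 1], [0, 2, 1, 1, 0], [0, 1, 1, 0, 0], [0, 1, 0, 1, 0], [1, 0, 0, 0, 2]]
A³ = [[0, 3, 1, 2, 0], [3, 0, 0, 0, 3], [1, 0, 0, 0, 2], [2, 0, 0, 0, 1], [0, 3, 2, 1, 0]]
A⁴ = [[5, 0, 0, 0, 4], [0, 6, 3, 3, 0], [0, 3, 2, 1, 0], [0, 3, 1, 2, 0], [4, 0, 0, 0, 5]]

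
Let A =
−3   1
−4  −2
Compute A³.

[[5, 15], [−60, 20]]

A² = [[5, −5], [20, 0]]
A³ = [[5, 15], [−60, 20]]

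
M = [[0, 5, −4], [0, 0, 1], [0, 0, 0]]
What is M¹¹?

[[0, 0, 0], [0, 0, 0], [0, 0, 0]]

M is strictly triangular, hence nilpotent: M³ = 0, so M¹¹ = 0.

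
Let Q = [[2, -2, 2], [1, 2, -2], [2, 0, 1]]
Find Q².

[[6, -8, 10], [0, 2, -4], [6, -4, 5]]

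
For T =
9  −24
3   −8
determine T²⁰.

[[9, −24], [3, −8]]

T² = T (a projection; rank 1, trace 1), so T²⁰ = T.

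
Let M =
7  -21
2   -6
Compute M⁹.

M² = M (a projection; rank 1, trace 1), so M⁹ = M.

[[7, -21], [2, -6]]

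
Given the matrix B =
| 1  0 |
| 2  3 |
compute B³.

tr B = 4 and det B = 3, so the characteristic polynomial is λ² − (4)λ + (3) with roots 3 and 1.
Eigenvectors give P = [[0, 1], [1, −1]] with P⁻¹ = [[1, 1], [1, 0]], and B = P·diag(3, 1)·P⁻¹.
Then B³ = P·diag(27, 1)·P⁻¹ = [[0, 1], [27, −1]] · [[1, 1], [1, 0]] = [[1, 0], [26, 27]].

[[1, 0], [26, 27]]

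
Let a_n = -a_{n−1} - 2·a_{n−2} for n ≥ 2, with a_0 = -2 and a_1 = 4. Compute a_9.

With companion matrix M = [[-1, -2], [1, 0]], [a_n, a_{n−1}]ᵀ = M·[a_{n−1}, a_{n−2}]ᵀ, so [a_9, a_8]ᵀ = M⁸·[a_1, a_0]ᵀ.
M⁸ = [[-17, -6], [3, -14]], giving [a_9, a_8]ᵀ = [[-56], [40]].

-56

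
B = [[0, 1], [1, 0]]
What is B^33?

[[0, 1], [1, 0]]

B² = I (check: tr B = 0 and det B = −1), so B^33 = B since 33 is odd.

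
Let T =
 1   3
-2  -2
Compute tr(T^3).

11

T^2 = [[-5, -3], [2, -2]]
T^3 = [[1, -9], [6, 10]]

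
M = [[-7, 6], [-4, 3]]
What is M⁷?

tr M = -4 and det M = 3, so the characteristic polynomial is λ² − (-4)λ + (3) with roots -1 and -3.
Eigenvectors give P = [[1, 3], [1, 2]] with P⁻¹ = [[-2, 3], [1, -1]], and M = P·diag(-1, -3)·P⁻¹.
Then M⁷ = P·diag(-1, -2187)·P⁻¹ = [[-1, -6561], [-1, -4374]] · [[-2, 3], [1, -1]] = [[-6559, 6558], [-4372, 4371]].

[[-6559, 6558], [-4372, 4371]]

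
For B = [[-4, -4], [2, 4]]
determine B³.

[[-32, -32], [16, 32]]

B² = [[8, 0], [0, 8]]
B³ = [[-32, -32], [16, 32]]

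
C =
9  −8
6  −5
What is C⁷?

[[8745, −8744], [6558, −6557]]

tr C = 4 and det C = 3, so the characteristic polynomial is λ² − (4)λ + (3) with roots 1 and 3.
Eigenvectors give P = [[1, 4], [1, 3]] with P⁻¹ = [[−3, 4], [1, −1]], and C = P·diag(1, 3)·P⁻¹.
Then C⁷ = P·diag(1, 2187)·P⁻¹ = [[1, 8748], [1, 6561]] · [[−3, 4], [1, −1]] = [[8745, −8744], [6558, −6557]].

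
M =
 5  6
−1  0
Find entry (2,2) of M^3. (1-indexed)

tr M = 5 and det M = 6, so the characteristic polynomial is λ² − (5)λ + (6) with roots 3 and 2.
Eigenvectors give P = [[3, −2], [−1, 1]] with P⁻¹ = [[1, 2], [1, 3]], and M = P·diag(3, 2)·P⁻¹.
Then M^3 = P·diag(27, 8)·P⁻¹ = [[81, −16], [−27, 8]] · [[1, 2], [1, 3]] = [[65, 114], [−19, −30]].

−30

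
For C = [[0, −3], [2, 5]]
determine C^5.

tr C = 5 and det C = 6, so the characteristic polynomial is λ² − (5)λ + (6) with roots 2 and 3.
Eigenvectors give P = [[3, −1], [−2, 1]] with P⁻¹ = [[1, 1], [2, 3]], and C = P·diag(2, 3)·P⁻¹.
Then C^5 = P·diag(32, 243)·P⁻¹ = [[96, −243], [−64, 243]] · [[1, 1], [2, 3]] = [[−390, −633], [422, 665]].

[[−390, −633], [422, 665]]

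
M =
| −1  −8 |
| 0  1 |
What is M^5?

[[−1, −8], [0, 1]]

M² = I (check: tr M = 0 and det M = −1), so M^5 = M since 5 is odd.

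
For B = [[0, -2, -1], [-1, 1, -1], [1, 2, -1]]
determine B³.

[[7, 0, 0], [0, 7, 0], [0, 0, 7]]

B² = [[1, -4, 3], [-2, 1, 1], [-3, -2, -2]]
B³ = [[7, 0, 0], [0, 7, 0], [0, 0, 7]]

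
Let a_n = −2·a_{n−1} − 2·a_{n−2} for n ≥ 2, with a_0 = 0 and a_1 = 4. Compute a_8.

With companion matrix A = [[−2, −2], [1, 0]], [a_n, a_{n−1}]ᵀ = A·[a_{n−1}, a_{n−2}]ᵀ, so [a_8, a_7]ᵀ = A⁷·[a_1, a_0]ᵀ.
A⁷ = [[0, 16], [−8, −16]], giving [a_8, a_7]ᵀ = [[0], [−32]].

0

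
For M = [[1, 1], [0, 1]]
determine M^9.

[[1, 9], [0, 1]]

M = I + N where N = [[0, 1], [0, 0]] is strictly upper-triangular, so N^2 = 0.
(I + N)^9 = I + 9·N = [[1, 9], [0, 1]].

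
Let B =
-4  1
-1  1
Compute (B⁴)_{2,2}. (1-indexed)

-9

B² = [[15, -3], [3, 0]]
B³ = [[-57, 12], [-12, 3]]
B⁴ = [[216, -45], [45, -9]]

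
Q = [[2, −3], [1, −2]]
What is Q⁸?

Q² = I (check: tr Q = 0 and det Q = −1), so Q⁸ = I since 8 is even.

[[1, 0], [0, 1]]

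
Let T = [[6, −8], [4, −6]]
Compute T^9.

[[1536, −2048], [1024, −1536]]

tr T = 0 and det T = −4, so the characteristic polynomial is λ² − (0)λ + (−4) with roots −2 and 2.
Eigenvectors give P = [[1, −2], [1, −1]] with P⁻¹ = [[−1, 2], [−1, 1]], and T = P·diag(−2, 2)·P⁻¹.
Then T^9 = P·diag(−512, 512)·P⁻¹ = [[−512, −1024], [−512, −512]] · [[−1, 2], [−1, 1]] = [[1536, −2048], [1024, −1536]].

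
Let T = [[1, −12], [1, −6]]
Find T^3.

[[49, −228], [19, −84]]

tr T = −5 and det T = 6, so the characteristic polynomial is λ² − (−5)λ + (6) with roots −2 and −3.
Eigenvectors give P = [[4, 3], [1, 1]] with P⁻¹ = [[1, −3], [−1, 4]], and T = P·diag(−2, −3)·P⁻¹.
Then T^3 = P·diag(−8, −27)·P⁻¹ = [[−32, −81], [−8, −27]] · [[1, −3], [−1, 4]] = [[49, −228], [19, −84]].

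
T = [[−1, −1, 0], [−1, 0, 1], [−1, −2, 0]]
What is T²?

[[2, 1, −1], [0, −1, 0], [3, 1, −2]]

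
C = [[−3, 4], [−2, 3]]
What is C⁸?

C² = I (check: tr C = 0 and det C = −1), so C⁸ = I since 8 is even.

[[1, 0], [0, 1]]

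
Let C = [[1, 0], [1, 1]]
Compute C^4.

C^2 = [[1, 0], [2, 1]]
C^3 = [[1, 0], [3, 1]]
C^4 = [[1, 0], [4, 1]]

[[1, 0], [4, 1]]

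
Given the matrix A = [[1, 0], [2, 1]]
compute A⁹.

A = I + N where N = [[0, 0], [2, 0]] is strictly lower-triangular, so N² = 0.
(I + N)⁹ = I + 9·N = [[1, 0], [18, 1]].

[[1, 0], [18, 1]]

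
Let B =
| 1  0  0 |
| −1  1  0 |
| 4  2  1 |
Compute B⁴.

[[1, 0, 0], [−4, 1, 0], [4, 8, 1]]

B = I + N where N = [[0, 0, 0], [−1, 0, 0], [4, 2, 0]] is strictly lower-triangular, so N³ = 0.
(I + N)⁴ = I + 4·N + 6·N² = [[1, 0, 0], [−4, 1, 0], [4, 8, 1]].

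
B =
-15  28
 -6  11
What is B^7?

[[-15303, 30604], [-6558, 13115]]

tr B = -4 and det B = 3, so the characteristic polynomial is λ² − (-4)λ + (3) with roots -3 and -1.
Eigenvectors give P = [[7, 2], [3, 1]] with P⁻¹ = [[1, -2], [-3, 7]], and B = P·diag(-3, -1)·P⁻¹.
Then B^7 = P·diag(-2187, -1)·P⁻¹ = [[-15309, -2], [-6561, -1]] · [[1, -2], [-3, 7]] = [[-15303, 30604], [-6558, 13115]].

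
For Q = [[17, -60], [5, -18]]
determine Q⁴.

[[-179, 780], [-65, 276]]

tr Q = -1 and det Q = -6, so the characteristic polynomial is λ² − (-1)λ + (-6) with roots -3 and 2.
Eigenvectors give P = [[3, 4], [1, 1]] with P⁻¹ = [[-1, 4], [1, -3]], and Q = P·diag(-3, 2)·P⁻¹.
Then Q⁴ = P·diag(81, 16)·P⁻¹ = [[243, 64], [81, 16]] · [[-1, 4], [1, -3]] = [[-179, 780], [-65, 276]].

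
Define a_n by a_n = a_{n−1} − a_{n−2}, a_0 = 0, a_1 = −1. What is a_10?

1

With companion matrix T = [[1, −1], [1, 0]], [a_n, a_{n−1}]ᵀ = T·[a_{n−1}, a_{n−2}]ᵀ, so [a_10, a_9]ᵀ = T⁹·[a_1, a_0]ᵀ.
T⁹ = [[−1, 0], [0, −1]], giving [a_10, a_9]ᵀ = [[1], [0]].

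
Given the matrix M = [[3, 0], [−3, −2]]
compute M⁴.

M² = [[9, 0], [−3, 4]]
M³ = [[27, 0], [−21, −8]]
M⁴ = [[81, 0], [−39, 16]]

[[81, 0], [−39, 16]]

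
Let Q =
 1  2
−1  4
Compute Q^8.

[[−6049, 12610], [−6305, 12866]]

tr Q = 5 and det Q = 6, so the characteristic polynomial is λ² − (5)λ + (6) with roots 3 and 2.
Eigenvectors give P = [[1, 2], [1, 1]] with P⁻¹ = [[−1, 2], [1, −1]], and Q = P·diag(3, 2)·P⁻¹.
Then Q^8 = P·diag(6561, 256)·P⁻¹ = [[6561, 512], [6561, 256]] · [[−1, 2], [1, −1]] = [[−6049, 12610], [−6305, 12866]].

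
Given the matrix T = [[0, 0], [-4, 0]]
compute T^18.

T is strictly triangular, hence nilpotent: T^2 = 0, so T^18 = 0.

[[0, 0], [0, 0]]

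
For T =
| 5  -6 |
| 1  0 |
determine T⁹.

[[58025, -115026], [19171, -37830]]

tr T = 5 and det T = 6, so the characteristic polynomial is λ² − (5)λ + (6) with roots 3 and 2.
Eigenvectors give P = [[3, 2], [1, 1]] with P⁻¹ = [[1, -2], [-1, 3]], and T = P·diag(3, 2)·P⁻¹.
Then T⁹ = P·diag(19683, 512)·P⁻¹ = [[59049, 1024], [19683, 512]] · [[1, -2], [-1, 3]] = [[58025, -115026], [19171, -37830]].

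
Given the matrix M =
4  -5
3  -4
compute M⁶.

M² = I (check: tr M = 0 and det M = -1), so M⁶ = I since 6 is even.

[[1, 0], [0, 1]]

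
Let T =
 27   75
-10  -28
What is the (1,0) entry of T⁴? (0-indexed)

130

tr T = -1 and det T = -6, so the characteristic polynomial is λ² − (-1)λ + (-6) with roots 2 and -3.
Eigenvectors give P = [[3, 5], [-1, -2]] with P⁻¹ = [[2, 5], [-1, -3]], and T = P·diag(2, -3)·P⁻¹.
Then T⁴ = P·diag(16, 81)·P⁻¹ = [[48, 405], [-16, -162]] · [[2, 5], [-1, -3]] = [[-309, -975], [130, 406]].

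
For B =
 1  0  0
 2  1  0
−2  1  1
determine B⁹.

B = I + N where N = [[0, 0, 0], [2, 0, 0], [−2, 1, 0]] is strictly lower-triangular, so N³ = 0.
(I + N)⁹ = I + 9·N + 36·N² = [[1, 0, 0], [18, 1, 0], [54, 9, 1]].

[[1, 0, 0], [18, 1, 0], [54, 9, 1]]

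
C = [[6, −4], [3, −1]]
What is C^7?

[[8364, −8236], [6177, −6049]]

tr C = 5 and det C = 6, so the characteristic polynomial is λ² − (5)λ + (6) with roots 2 and 3.
Eigenvectors give P = [[−1, 4], [−1, 3]] with P⁻¹ = [[3, −4], [1, −1]], and C = P·diag(2, 3)·P⁻¹.
Then C^7 = P·diag(128, 2187)·P⁻¹ = [[−128, 8748], [−128, 6561]] · [[3, −4], [1, −1]] = [[8364, −8236], [6177, −6049]].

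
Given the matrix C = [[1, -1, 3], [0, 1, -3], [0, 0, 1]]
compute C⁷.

[[1, -7, 84], [0, 1, -21], [0, 0, 1]]

C = I + N where N = [[0, -1, 3], [0, 0, -3], [0, 0, 0]] is strictly upper-triangular, so N³ = 0.
(I + N)⁷ = I + 7·N + 21·N² = [[1, -7, 84], [0, 1, -21], [0, 0, 1]].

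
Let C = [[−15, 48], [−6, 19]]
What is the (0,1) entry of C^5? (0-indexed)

tr C = 4 and det C = 3, so the characteristic polynomial is λ² − (4)λ + (3) with roots 1 and 3.
Eigenvectors give P = [[3, 8], [1, 3]] with P⁻¹ = [[3, −8], [−1, 3]], and C = P·diag(1, 3)·P⁻¹.
Then C^5 = P·diag(1, 243)·P⁻¹ = [[3, 1944], [1, 729]] · [[3, −8], [−1, 3]] = [[−1935, 5808], [−726, 2179]].

5808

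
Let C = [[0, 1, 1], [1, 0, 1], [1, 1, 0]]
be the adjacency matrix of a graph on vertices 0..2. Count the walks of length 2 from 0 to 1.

1

The number of length-2 walks from vertex 0 to vertex 1 is entry (0,1) of C^2, where C is the adjacency matrix.
C^2 = [[2, 1, 1], [1, 2, 1], [1, 1, 2]]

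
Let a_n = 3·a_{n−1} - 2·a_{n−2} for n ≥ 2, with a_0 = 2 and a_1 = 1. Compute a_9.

With companion matrix C = [[3, -2], [1, 0]], [a_n, a_{n−1}]ᵀ = C·[a_{n−1}, a_{n−2}]ᵀ, so [a_9, a_8]ᵀ = C⁸·[a_1, a_0]ᵀ.
C⁸ = [[511, -510], [255, -254]], giving [a_9, a_8]ᵀ = [[-509], [-253]].

-509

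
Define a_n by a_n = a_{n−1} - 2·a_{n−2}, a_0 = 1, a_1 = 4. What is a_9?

-62

With companion matrix A = [[1, -2], [1, 0]], [a_n, a_{n−1}]ᵀ = A·[a_{n−1}, a_{n−2}]ᵀ, so [a_9, a_8]ᵀ = A⁸·[a_1, a_0]ᵀ.
A⁸ = [[-17, 6], [-3, -14]], giving [a_9, a_8]ᵀ = [[-62], [-26]].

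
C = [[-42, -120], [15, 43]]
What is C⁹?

[[-162072, -484680], [60585, 181243]]

tr C = 1 and det C = -6, so the characteristic polynomial is λ² − (1)λ + (-6) with roots 3 and -2.
Eigenvectors give P = [[8, 3], [-3, -1]] with P⁻¹ = [[-1, -3], [3, 8]], and C = P·diag(3, -2)·P⁻¹.
Then C⁹ = P·diag(19683, -512)·P⁻¹ = [[157464, -1536], [-59049, 512]] · [[-1, -3], [3, 8]] = [[-162072, -484680], [60585, 181243]].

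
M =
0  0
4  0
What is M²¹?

[[0, 0], [0, 0]]

M is strictly triangular, hence nilpotent: M² = 0, so M²¹ = 0.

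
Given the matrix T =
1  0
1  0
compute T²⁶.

T² = T (a projection; rank 1, trace 1), so T²⁶ = T.

[[1, 0], [1, 0]]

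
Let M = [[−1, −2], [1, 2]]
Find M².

[[−1, −2], [1, 2]]

M² = M (a projection; rank 1, trace 1), so M² = M.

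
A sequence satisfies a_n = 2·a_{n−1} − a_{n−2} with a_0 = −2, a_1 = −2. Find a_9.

−2

With companion matrix M = [[2, −1], [1, 0]], [a_n, a_{n−1}]ᵀ = M·[a_{n−1}, a_{n−2}]ᵀ, so [a_9, a_8]ᵀ = M⁸·[a_1, a_0]ᵀ.
M⁸ = [[9, −8], [8, −7]], giving [a_9, a_8]ᵀ = [[−2], [−2]].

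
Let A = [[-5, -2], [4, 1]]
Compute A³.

[[-53, -26], [52, 25]]

tr A = -4 and det A = 3, so the characteristic polynomial is λ² − (-4)λ + (3) with roots -1 and -3.
Eigenvectors give P = [[-1, -1], [2, 1]] with P⁻¹ = [[1, 1], [-2, -1]], and A = P·diag(-1, -3)·P⁻¹.
Then A³ = P·diag(-1, -27)·P⁻¹ = [[1, 27], [-2, -27]] · [[1, 1], [-2, -1]] = [[-53, -26], [52, 25]].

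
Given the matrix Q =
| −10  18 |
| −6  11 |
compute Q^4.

[[−44, 90], [−30, 61]]

tr Q = 1 and det Q = −2, so the characteristic polynomial is λ² − (1)λ + (−2) with roots 2 and −1.
Eigenvectors give P = [[−3, 2], [−2, 1]] with P⁻¹ = [[1, −2], [2, −3]], and Q = P·diag(2, −1)·P⁻¹.
Then Q^4 = P·diag(16, 1)·P⁻¹ = [[−48, 2], [−32, 1]] · [[1, −2], [2, −3]] = [[−44, 90], [−30, 61]].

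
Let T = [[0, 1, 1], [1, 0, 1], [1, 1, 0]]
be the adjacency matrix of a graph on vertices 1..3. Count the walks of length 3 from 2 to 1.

The number of length-3 walks from vertex 2 to vertex 1 is entry (2,1) of T³, where T is the adjacency matrix.
T² = [[2, 1, 1], [1, 2, 1], [1, 1, 2]]
T³ = [[2, 3, 3], [3, 2, 3], [3, 3, 2]]

3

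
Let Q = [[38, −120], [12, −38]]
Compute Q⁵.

tr Q = 0 and det Q = −4, so the characteristic polynomial is λ² − (0)λ + (−4) with roots −2 and 2.
Eigenvectors give P = [[3, 10], [1, 3]] with P⁻¹ = [[−3, 10], [1, −3]], and Q = P·diag(−2, 2)·P⁻¹.
Then Q⁵ = P·diag(−32, 32)·P⁻¹ = [[−96, 320], [−32, 96]] · [[−3, 10], [1, −3]] = [[608, −1920], [192, −608]].

[[608, −1920], [192, −608]]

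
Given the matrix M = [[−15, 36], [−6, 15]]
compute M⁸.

tr M = 0 and det M = −9, so the characteristic polynomial is λ² − (0)λ + (−9) with roots 3 and −3.
Eigenvectors give P = [[2, 3], [1, 1]] with P⁻¹ = [[−1, 3], [1, −2]], and M = P·diag(3, −3)·P⁻¹.
Then M⁸ = P·diag(6561, 6561)·P⁻¹ = [[13122, 19683], [6561, 6561]] · [[−1, 3], [1, −2]] = [[6561, 0], [0, 6561]].

[[6561, 0], [0, 6561]]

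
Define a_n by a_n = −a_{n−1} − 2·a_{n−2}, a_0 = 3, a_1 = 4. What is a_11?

With companion matrix Q = [[−1, −2], [1, 0]], [a_n, a_{n−1}]ᵀ = Q·[a_{n−1}, a_{n−2}]ᵀ, so [a_11, a_10]ᵀ = Q^10·[a_1, a_0]ᵀ.
Q^10 = [[23, −22], [11, 34]], giving [a_11, a_10]ᵀ = [[26], [146]].

26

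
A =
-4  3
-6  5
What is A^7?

tr A = 1 and det A = -2, so the characteristic polynomial is λ² − (1)λ + (-2) with roots -1 and 2.
Eigenvectors give P = [[1, -1], [1, -2]] with P⁻¹ = [[2, -1], [1, -1]], and A = P·diag(-1, 2)·P⁻¹.
Then A^7 = P·diag(-1, 128)·P⁻¹ = [[-1, -128], [-1, -256]] · [[2, -1], [1, -1]] = [[-130, 129], [-258, 257]].

[[-130, 129], [-258, 257]]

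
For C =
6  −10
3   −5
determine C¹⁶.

[[6, −10], [3, −5]]

C² = C (a projection; rank 1, trace 1), so C¹⁶ = C.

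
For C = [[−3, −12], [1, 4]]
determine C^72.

[[−3, −12], [1, 4]]

C² = C (a projection; rank 1, trace 1), so C^72 = C.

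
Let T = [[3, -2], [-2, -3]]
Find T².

[[13, 0], [0, 13]]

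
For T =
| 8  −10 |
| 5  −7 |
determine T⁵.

tr T = 1 and det T = −6, so the characteristic polynomial is λ² − (1)λ + (−6) with roots −2 and 3.
Eigenvectors give P = [[1, 2], [1, 1]] with P⁻¹ = [[−1, 2], [1, −1]], and T = P·diag(−2, 3)·P⁻¹.
Then T⁵ = P·diag(−32, 243)·P⁻¹ = [[−32, 486], [−32, 243]] · [[−1, 2], [1, −1]] = [[518, −550], [275, −307]].

[[518, −550], [275, −307]]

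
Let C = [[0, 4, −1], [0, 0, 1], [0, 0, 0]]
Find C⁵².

[[0, 0, 0], [0, 0, 0], [0, 0, 0]]

C is strictly triangular, hence nilpotent: C³ = 0, so C⁵² = 0.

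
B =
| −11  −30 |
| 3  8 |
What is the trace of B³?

−9

tr B = −3 and det B = 2, so the characteristic polynomial is λ² − (−3)λ + (2) with roots −2 and −1.
Eigenvectors give P = [[10, −3], [−3, 1]] with P⁻¹ = [[1, 3], [3, 10]], and B = P·diag(−2, −1)·P⁻¹.
Then B³ = P·diag(−8, −1)·P⁻¹ = [[−80, 3], [24, −1]] · [[1, 3], [3, 10]] = [[−71, −210], [21, 62]].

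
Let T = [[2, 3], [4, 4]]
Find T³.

T² = [[16, 18], [24, 28]]
T³ = [[104, 120], [160, 184]]

[[104, 120], [160, 184]]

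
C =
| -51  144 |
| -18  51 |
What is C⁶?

[[729, 0], [0, 729]]

tr C = 0 and det C = -9, so the characteristic polynomial is λ² − (0)λ + (-9) with roots 3 and -3.
Eigenvectors give P = [[-8, 3], [-3, 1]] with P⁻¹ = [[1, -3], [3, -8]], and C = P·diag(3, -3)·P⁻¹.
Then C⁶ = P·diag(729, 729)·P⁻¹ = [[-5832, 2187], [-2187, 729]] · [[1, -3], [3, -8]] = [[729, 0], [0, 729]].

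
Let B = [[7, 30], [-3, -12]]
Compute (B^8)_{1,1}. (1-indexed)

tr B = -5 and det B = 6, so the characteristic polynomial is λ² − (-5)λ + (6) with roots -3 and -2.
Eigenvectors give P = [[-3, 10], [1, -3]] with P⁻¹ = [[3, 10], [1, 3]], and B = P·diag(-3, -2)·P⁻¹.
Then B^8 = P·diag(6561, 256)·P⁻¹ = [[-19683, 2560], [6561, -768]] · [[3, 10], [1, 3]] = [[-56489, -189150], [18915, 63306]].

-56489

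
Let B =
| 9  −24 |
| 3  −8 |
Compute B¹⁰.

[[9, −24], [3, −8]]

B² = B (a projection; rank 1, trace 1), so B¹⁰ = B.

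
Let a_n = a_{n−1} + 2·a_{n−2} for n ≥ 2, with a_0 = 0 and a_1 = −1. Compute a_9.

With companion matrix A = [[1, 2], [1, 0]], [a_n, a_{n−1}]ᵀ = A·[a_{n−1}, a_{n−2}]ᵀ, so [a_9, a_8]ᵀ = A⁸·[a_1, a_0]ᵀ.
A⁸ = [[171, 170], [85, 86]], giving [a_9, a_8]ᵀ = [[−171], [−85]].

−171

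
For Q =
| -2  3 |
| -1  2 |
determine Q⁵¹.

Q² = I (check: tr Q = 0 and det Q = -1), so Q⁵¹ = Q since 51 is odd.

[[-2, 3], [-1, 2]]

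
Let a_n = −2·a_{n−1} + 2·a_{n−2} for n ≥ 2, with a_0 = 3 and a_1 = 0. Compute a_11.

With companion matrix A = [[−2, 2], [1, 0]], [a_n, a_{n−1}]ᵀ = A·[a_{n−1}, a_{n−2}]ᵀ, so [a_11, a_10]ᵀ = A¹⁰·[a_1, a_0]ᵀ.
A¹⁰ = [[18272, −13376], [−6688, 4896]], giving [a_11, a_10]ᵀ = [[−40128], [14688]].

−40128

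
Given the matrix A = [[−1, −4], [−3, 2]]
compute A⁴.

[[181, −116], [−87, 268]]

A² = [[13, −4], [−3, 16]]
A³ = [[−1, −60], [−45, 44]]
A⁴ = [[181, −116], [−87, 268]]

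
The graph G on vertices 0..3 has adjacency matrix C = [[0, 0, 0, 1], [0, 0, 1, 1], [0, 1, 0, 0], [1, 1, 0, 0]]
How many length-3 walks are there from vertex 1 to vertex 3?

3

The number of length-3 walks from vertex 1 to vertex 3 is entry (1,3) of C³, where C is the adjacency matrix.
C² = [[1, 1, 0, 0], [1, 2, 0, 0], [0, 0, 1, 1], [0, 0, 1, 2]]
C³ = [[0, 0, 1, 2], [0, 0, 2, 3], [1, 2, 0, 0], [2, 3, 0, 0]]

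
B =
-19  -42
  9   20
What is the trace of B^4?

tr B = 1 and det B = -2, so the characteristic polynomial is λ² − (1)λ + (-2) with roots -1 and 2.
Eigenvectors give P = [[-7, -2], [3, 1]] with P⁻¹ = [[-1, -2], [3, 7]], and B = P·diag(-1, 2)·P⁻¹.
Then B^4 = P·diag(1, 16)·P⁻¹ = [[-7, -32], [3, 16]] · [[-1, -2], [3, 7]] = [[-89, -210], [45, 106]].

17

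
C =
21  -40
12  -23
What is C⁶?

tr C = -2 and det C = -3, so the characteristic polynomial is λ² − (-2)λ + (-3) with roots 1 and -3.
Eigenvectors give P = [[2, -5], [1, -3]] with P⁻¹ = [[3, -5], [1, -2]], and C = P·diag(1, -3)·P⁻¹.
Then C⁶ = P·diag(1, 729)·P⁻¹ = [[2, -3645], [1, -2187]] · [[3, -5], [1, -2]] = [[-3639, 7280], [-2184, 4369]].

[[-3639, 7280], [-2184, 4369]]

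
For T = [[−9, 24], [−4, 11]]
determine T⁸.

[[−13119, 39360], [−6560, 19681]]

tr T = 2 and det T = −3, so the characteristic polynomial is λ² − (2)λ + (−3) with roots −1 and 3.
Eigenvectors give P = [[3, −2], [1, −1]] with P⁻¹ = [[1, −2], [1, −3]], and T = P·diag(−1, 3)·P⁻¹.
Then T⁸ = P·diag(1, 6561)·P⁻¹ = [[3, −13122], [1, −6561]] · [[1, −2], [1, −3]] = [[−13119, 39360], [−6560, 19681]].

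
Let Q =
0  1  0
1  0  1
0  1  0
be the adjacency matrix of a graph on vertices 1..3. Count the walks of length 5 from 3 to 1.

The number of length-5 walks from vertex 3 to vertex 1 is entry (3,1) of Q⁵, where Q is the adjacency matrix.
Q² = [[1, 0, 1], [0, 2, 0], [1, 0, 1]]
Q³ = [[0, 2, 0], [2, 0, 2], [0, 2, 0]]
Q⁴ = [[2, 0, 2], [0, 4, 0], [2, 0, 2]]
Q⁵ = [[0, 4, 0], [4, 0, 4], [0, 4, 0]]

0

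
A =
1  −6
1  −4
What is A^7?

tr A = −3 and det A = 2, so the characteristic polynomial is λ² − (−3)λ + (2) with roots −2 and −1.
Eigenvectors give P = [[−2, 3], [−1, 1]] with P⁻¹ = [[1, −3], [1, −2]], and A = P·diag(−2, −1)·P⁻¹.
Then A^7 = P·diag(−128, −1)·P⁻¹ = [[256, −3], [128, −1]] · [[1, −3], [1, −2]] = [[253, −762], [127, −382]].

[[253, −762], [127, −382]]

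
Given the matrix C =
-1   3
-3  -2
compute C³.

C² = [[-8, -9], [9, -5]]
C³ = [[35, -6], [6, 37]]

[[35, -6], [6, 37]]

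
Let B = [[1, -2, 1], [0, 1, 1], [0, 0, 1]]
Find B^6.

B = I + N where N = [[0, -2, 1], [0, 0, 1], [0, 0, 0]] is strictly upper-triangular, so N^3 = 0.
(I + N)^6 = I + 6·N + 15·N^2 = [[1, -12, -24], [0, 1, 6], [0, 0, 1]].

[[1, -12, -24], [0, 1, 6], [0, 0, 1]]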